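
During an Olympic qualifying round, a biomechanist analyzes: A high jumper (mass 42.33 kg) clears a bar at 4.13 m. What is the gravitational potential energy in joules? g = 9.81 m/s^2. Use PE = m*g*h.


PE = m * g * h
PE = 42.33 * 9.81 * 4.13
PE = 415.2573 * 4.13 = 1715.0126 J

1715.0126 J


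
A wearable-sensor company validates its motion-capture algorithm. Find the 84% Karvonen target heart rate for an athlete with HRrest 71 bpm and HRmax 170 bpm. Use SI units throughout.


Target = HRrest + pct*(HRmax - HRrest)
Heart rate reserve = HRmax - HRrest = 170 - 71 = 99 bpm
Fraction = 84% = 0.84
Target = 71 + 0.84 * 99
Target = 71 + 83.16 = 154.16 bpm

154.16 bpm


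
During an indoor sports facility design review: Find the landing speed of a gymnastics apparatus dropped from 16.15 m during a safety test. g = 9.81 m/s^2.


v = sqrt(2 * g * h)
v = sqrt(2 * 9.81 * 16.15)
v = sqrt(316.863) = 17.8006 m/s

17.8006 m/s


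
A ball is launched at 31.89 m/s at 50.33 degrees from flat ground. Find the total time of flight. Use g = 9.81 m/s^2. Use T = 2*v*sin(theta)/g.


T = 2*v*sin(theta)/g
sin(theta) = sin(50.33 deg) = 0.7697
T = 2*31.89*0.7697 / 9.81
T = 49.0936 / 9.81 = 5.0044 s

5.0044 s


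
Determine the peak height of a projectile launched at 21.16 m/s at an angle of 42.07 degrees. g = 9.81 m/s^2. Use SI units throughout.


H = (v*sin(theta))^2 / (2*g)
vy = v*sin(theta) = 21.16 * sin(42.07 deg) = 14.178 m/s
H = vy^2 / (2*g) = 201.0158 / (2*9.81)
H = 201.0158 / 19.62 = 10.2455 m

10.2455 m


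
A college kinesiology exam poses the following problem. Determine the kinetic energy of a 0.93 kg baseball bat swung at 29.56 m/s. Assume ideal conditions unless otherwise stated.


KE = 0.5 * m * v^2
KE = 0.5 * 0.93 * 29.56^2
KE = 0.5 * 0.93 * 873.7936 = 406.314 J

406.314 J


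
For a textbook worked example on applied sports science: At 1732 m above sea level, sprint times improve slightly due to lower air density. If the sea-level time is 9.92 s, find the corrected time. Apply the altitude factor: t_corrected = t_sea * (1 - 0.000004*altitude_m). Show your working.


Correction factor = 1 - 0.000004 * 1732 = 0.993072
t_corrected = t_sea * factor = 9.92 * 0.993072
t_corrected = 9.8513 s

9.8513 s


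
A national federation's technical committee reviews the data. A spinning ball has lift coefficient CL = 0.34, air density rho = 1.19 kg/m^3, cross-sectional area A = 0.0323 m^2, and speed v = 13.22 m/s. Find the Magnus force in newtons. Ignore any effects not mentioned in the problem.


FM = 0.5 * CL * rho * A * v^2
FM = 0.5 * 0.34 * 1.19 * 0.0323 * 13.22^2
v^2 = 174.7684
FM = 0.5 * 0.34 * 1.19 * 0.0323 * 174.7684 = 1.142 N

1.142 N


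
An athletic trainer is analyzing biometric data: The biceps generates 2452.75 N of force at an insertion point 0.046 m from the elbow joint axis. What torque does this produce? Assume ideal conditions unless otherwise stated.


tau = F * d
tau = 2452.75 * 0.046
tau = 112.8265 N*m

112.8265 N*m


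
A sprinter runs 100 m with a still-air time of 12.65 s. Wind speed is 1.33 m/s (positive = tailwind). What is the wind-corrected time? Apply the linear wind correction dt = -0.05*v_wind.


dt = -0.05 * v_wind = -0.05 * 1.33 = -0.0665 s
t_corrected = t_still + dt = 12.65 + (-0.0665)
t_corrected = 12.5835 s

12.5835 s


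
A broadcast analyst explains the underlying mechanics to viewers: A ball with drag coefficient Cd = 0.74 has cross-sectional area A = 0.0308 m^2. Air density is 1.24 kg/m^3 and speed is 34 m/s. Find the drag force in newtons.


Fd = 0.5 * Cd * rho * A * v^2
Fd = 0.5 * 0.74 * 1.24 * 0.0308 * 34^2
v^2 = 1156
Fd = 0.5 * 0.74 * 1.24 * 0.0308 * 1156 = 16.3355 N

16.3355 N


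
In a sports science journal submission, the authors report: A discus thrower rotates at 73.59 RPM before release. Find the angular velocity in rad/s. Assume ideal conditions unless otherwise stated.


omega = RPM * 2 * pi / 60
omega = 73.59 * 2 * 3.14159 / 60
omega = 462.3796 / 60 = 7.7063 rad/s

7.7063 rad/s


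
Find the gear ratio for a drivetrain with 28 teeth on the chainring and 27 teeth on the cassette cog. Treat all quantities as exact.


GR = front_teeth / rear_teeth
GR = 28 / 27
GR = 1.037

1.037


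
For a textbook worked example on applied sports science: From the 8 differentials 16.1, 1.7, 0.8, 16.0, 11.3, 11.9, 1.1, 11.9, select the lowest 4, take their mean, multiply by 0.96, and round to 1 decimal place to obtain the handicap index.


All differentials: 16.1, 1.7, 0.8, 16.0, 11.3, 11.9, 1.1, 11.9
Sorted: 0.8, 1.1, 1.7, 11.3, 11.9, 11.9, 16.0, 16.1
Best 4: 0.8, 1.1, 1.7, 11.3
Average of best = 14.9 / 4 = 3.725
Raw index = 3.725 * 0.96 = 3.576
Handicap index = round(3.576, 1) = 3.6

3.6


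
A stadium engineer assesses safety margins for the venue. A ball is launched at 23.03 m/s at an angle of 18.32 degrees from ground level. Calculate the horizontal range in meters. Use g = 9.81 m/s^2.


R = v^2 * sin(2*theta) / g
Convert angle to radians: theta = 18.32 deg = 0.3197 rad
sin(2*theta) = sin(0.6395) = 0.5968
R = 23.03^2 * 0.5968 / 9.81
R = 530.3809 * 0.5968 / 9.81 = 32.2654 m

32.2654 m


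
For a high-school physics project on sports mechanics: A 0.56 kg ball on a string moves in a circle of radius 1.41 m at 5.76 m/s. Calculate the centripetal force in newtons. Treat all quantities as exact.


Fc = m * v^2 / r
v^2 = 5.76^2 = 33.1776
Fc = 0.56 * 33.1776 / 1.41
Fc = 18.5795 / 1.41 = 13.1769 N

13.1769 N


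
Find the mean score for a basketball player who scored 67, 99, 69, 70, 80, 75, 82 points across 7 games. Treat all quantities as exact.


Average = sum / n
Sum = 542
Average = 542 / 7 = 77.4286

77.4286


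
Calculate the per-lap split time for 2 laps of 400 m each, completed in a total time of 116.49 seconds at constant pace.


Split time = total_time / n_laps = 116.49 / 2
Split time = 58.245 s per lap

58.245 s


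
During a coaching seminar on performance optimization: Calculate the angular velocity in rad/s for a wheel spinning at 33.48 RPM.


omega = RPM * 2 * pi / 60
omega = 33.48 * 2 * 3.14159 / 60
omega = 210.361 / 60 = 3.506 rad/s

3.506 rad/s


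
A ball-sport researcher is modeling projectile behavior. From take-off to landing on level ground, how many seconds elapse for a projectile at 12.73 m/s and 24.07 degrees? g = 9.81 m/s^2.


T = 2*v*sin(theta)/g
sin(theta) = sin(24.07 deg) = 0.4079
T = 2*12.73*0.4079 / 9.81
T = 10.3839 / 9.81 = 1.0585 s

1.0585 s


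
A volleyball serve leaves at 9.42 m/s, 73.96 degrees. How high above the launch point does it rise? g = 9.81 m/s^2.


H = (v*sin(theta))^2 / (2*g)
vy = v*sin(theta) = 9.42 * sin(73.96 deg) = 9.0533 m/s
H = vy^2 / (2*g) = 81.9617 / (2*9.81)
H = 81.9617 / 19.62 = 4.1775 m

4.1775 m


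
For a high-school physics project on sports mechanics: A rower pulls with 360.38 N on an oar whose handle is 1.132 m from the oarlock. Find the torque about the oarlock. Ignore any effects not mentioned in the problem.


tau = F * d
tau = 360.38 * 1.132
tau = 407.9502 N*m

407.9502 N*m


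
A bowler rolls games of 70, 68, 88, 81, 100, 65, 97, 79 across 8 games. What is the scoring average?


Average = sum / n
Sum = 648
Average = 648 / 8 = 81

81


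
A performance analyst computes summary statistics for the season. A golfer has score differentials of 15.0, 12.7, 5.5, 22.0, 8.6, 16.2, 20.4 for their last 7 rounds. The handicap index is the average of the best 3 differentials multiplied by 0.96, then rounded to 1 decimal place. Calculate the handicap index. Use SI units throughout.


All differentials: 15.0, 12.7, 5.5, 22.0, 8.6, 16.2, 20.4
Sorted: 5.5, 8.6, 12.7, 15.0, 16.2, 20.4, 22.0
Best 3: 5.5, 8.6, 12.7
Average of best = 26.8 / 3 = 8.9333
Raw index = 8.9333 * 0.96 = 8.576
Handicap index = round(8.576, 1) = 8.6

8.6


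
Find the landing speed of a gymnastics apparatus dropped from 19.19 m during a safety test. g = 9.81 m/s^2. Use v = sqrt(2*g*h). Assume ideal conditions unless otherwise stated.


v = sqrt(2 * g * h)
v = sqrt(2 * 9.81 * 19.19)
v = sqrt(376.5078) = 19.4038 m/s

19.4038 m/s


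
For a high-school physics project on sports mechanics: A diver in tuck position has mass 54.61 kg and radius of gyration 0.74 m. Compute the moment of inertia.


I = m * k^2
I = 54.61 * 0.74^2
I = 54.61 * 0.5476 = 29.9044 kg*m^2

29.9044 kg*m^2


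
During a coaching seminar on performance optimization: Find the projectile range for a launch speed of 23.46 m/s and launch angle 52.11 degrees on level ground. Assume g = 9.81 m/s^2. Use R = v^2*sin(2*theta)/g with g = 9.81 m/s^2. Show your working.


R = v^2 * sin(2*theta) / g
Convert angle to radians: theta = 52.11 deg = 0.9095 rad
sin(2*theta) = sin(1.819) = 0.9694
R = 23.46^2 * 0.9694 / 9.81
R = 550.3716 * 0.9694 / 9.81 = 54.3841 m

54.3841 m


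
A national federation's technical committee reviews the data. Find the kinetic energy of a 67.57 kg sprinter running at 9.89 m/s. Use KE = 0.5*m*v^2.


KE = 0.5 * m * v^2
KE = 0.5 * 67.57 * 9.89^2
KE = 0.5 * 67.57 * 97.8121 = 3304.5818 J

3304.5818 J


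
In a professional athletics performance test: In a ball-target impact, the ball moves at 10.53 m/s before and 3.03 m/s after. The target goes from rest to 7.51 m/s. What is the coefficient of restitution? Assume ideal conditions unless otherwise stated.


e = (v2_after - v1_after) / (v1_before - v2_before)
Numerator = 7.51 - 3.03 = 4.48
Denominator = 10.53 - 0 = 10.53
e = 4.48 / 10.53 = 0.4255

0.4255


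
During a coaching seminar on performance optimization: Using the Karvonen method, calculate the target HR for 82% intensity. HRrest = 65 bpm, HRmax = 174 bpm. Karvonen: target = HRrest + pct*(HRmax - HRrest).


Target = HRrest + pct*(HRmax - HRrest)
Heart rate reserve = HRmax - HRrest = 174 - 65 = 109 bpm
Fraction = 82% = 0.82
Target = 65 + 0.82 * 109
Target = 65 + 89.38 = 154.38 bpm

154.38 bpm


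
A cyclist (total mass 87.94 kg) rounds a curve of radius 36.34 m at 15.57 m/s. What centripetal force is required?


Fc = m * v^2 / r
v^2 = 15.57^2 = 242.4249
Fc = 87.94 * 242.4249 / 36.34
Fc = 21318.8457 / 36.34 = 586.6496 N

586.6496 N


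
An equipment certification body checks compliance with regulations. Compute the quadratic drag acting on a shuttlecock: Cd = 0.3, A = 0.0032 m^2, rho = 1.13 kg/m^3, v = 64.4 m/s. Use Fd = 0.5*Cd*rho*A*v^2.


Fd = 0.5 * Cd * rho * A * v^2
Fd = 0.5 * 0.3 * 1.13 * 0.0032 * 64.4^2
v^2 = 4147.36
Fd = 0.5 * 0.3 * 1.13 * 0.0032 * 4147.36 = 2.2495 N

2.2495 N


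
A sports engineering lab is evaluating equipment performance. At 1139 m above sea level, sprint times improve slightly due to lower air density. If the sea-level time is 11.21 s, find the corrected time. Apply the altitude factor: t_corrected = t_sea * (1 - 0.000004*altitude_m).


Correction factor = 1 - 0.000004 * 1139 = 0.995444
t_corrected = t_sea * factor = 11.21 * 0.995444
t_corrected = 11.1589 s

11.1589 s


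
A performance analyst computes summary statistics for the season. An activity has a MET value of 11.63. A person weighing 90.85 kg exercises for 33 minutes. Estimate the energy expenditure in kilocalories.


kcal = MET * mass * time_hr
Convert time: 33 min = 0.55 hr
kcal = 11.63 * 90.85 * 0.55
kcal = 581.122 kcal

581.122 kcal


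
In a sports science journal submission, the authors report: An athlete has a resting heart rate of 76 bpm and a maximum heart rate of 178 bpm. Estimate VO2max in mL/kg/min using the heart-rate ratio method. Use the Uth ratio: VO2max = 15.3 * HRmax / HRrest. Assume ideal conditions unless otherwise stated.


VO2max = 15.3 * HRmax / HRrest
VO2max = 15.3 * 178 / 76
VO2max = 2723.4 / 76 = 35.8342 mL/kg/min

35.8342 mL/kg/min


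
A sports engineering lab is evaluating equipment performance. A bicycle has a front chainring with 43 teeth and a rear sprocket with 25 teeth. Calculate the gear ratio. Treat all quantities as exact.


GR = front_teeth / rear_teeth
GR = 43 / 25
GR = 1.72

1.72


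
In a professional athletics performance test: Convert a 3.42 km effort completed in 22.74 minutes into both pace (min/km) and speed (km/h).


Pace = time / distance = 22.74 min / 3.42 km = 6.6491 min/km
Speed = distance / time_in_hours = 3.42 / 0.379 hr
Speed = 9.0237 km/h

6.6491 min/km, 9.0237 km/h


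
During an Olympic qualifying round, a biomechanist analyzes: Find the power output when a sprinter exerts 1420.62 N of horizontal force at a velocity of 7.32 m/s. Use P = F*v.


P = F * v
P = 1420.62 * 7.32
P = 10398.9384 W

10398.9384 W


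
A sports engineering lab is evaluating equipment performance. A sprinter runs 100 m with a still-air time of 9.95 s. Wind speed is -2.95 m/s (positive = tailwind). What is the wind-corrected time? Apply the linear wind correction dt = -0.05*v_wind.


dt = -0.05 * v_wind = -0.05 * -2.95 = 0.1475 s
t_corrected = t_still + dt = 9.95 + (0.1475)
t_corrected = 10.0975 s

10.0975 s


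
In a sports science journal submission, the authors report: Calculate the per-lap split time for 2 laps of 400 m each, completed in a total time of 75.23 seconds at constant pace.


Split time = total_time / n_laps = 75.23 / 2
Split time = 37.615 s per lap

37.615 s


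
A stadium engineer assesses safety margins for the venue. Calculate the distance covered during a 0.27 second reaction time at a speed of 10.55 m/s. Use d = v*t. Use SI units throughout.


d = v * t
d = 10.55 * 0.27
d = 2.8485 m

2.8485 m


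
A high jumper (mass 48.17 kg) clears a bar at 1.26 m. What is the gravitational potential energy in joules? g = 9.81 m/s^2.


PE = m * g * h
PE = 48.17 * 9.81 * 1.26
PE = 472.5477 * 1.26 = 595.4101 J

595.4101 J


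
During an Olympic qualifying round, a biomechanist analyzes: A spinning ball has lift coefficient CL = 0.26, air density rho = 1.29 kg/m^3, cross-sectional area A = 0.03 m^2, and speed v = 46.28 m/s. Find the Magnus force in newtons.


FM = 0.5 * CL * rho * A * v^2
FM = 0.5 * 0.26 * 1.29 * 0.03 * 46.28^2
v^2 = 2141.8384
FM = 0.5 * 0.26 * 1.29 * 0.03 * 2141.8384 = 10.7756 N

10.7756 N


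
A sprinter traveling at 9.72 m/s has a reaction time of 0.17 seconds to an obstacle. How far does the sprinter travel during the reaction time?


d = v * t
d = 9.72 * 0.17
d = 1.6524 m

1.6524 m


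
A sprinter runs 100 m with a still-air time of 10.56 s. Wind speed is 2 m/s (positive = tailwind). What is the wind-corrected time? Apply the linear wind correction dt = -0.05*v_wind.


dt = -0.05 * v_wind = -0.05 * 2 = -0.1 s
t_corrected = t_still + dt = 10.56 + (-0.1)
t_corrected = 10.46 s

10.46 s


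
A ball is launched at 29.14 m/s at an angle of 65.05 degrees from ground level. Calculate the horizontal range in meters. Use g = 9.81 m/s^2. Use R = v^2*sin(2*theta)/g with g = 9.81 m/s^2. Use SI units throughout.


R = v^2 * sin(2*theta) / g
Convert angle to radians: theta = 65.05 deg = 1.1353 rad
sin(2*theta) = sin(2.2707) = 0.7649
R = 29.14^2 * 0.7649 / 9.81
R = 849.1396 * 0.7649 / 9.81 = 66.2105 m

66.2105 m


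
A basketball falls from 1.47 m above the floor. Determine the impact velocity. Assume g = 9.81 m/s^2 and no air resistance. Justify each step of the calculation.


v = sqrt(2 * g * h)
v = sqrt(2 * 9.81 * 1.47)
v = sqrt(28.8414) = 5.3704 m/s

5.3704 m/s


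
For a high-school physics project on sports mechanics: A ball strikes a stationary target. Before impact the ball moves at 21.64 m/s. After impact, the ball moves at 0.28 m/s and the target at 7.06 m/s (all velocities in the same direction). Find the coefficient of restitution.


e = (v2_after - v1_after) / (v1_before - v2_before)
Numerator = 7.06 - 0.28 = 6.78
Denominator = 21.64 - 0 = 21.64
e = 6.78 / 21.64 = 0.3133

0.3133


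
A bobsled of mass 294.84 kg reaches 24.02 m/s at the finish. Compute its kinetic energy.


KE = 0.5 * m * v^2
KE = 0.5 * 294.84 * 24.02^2
KE = 0.5 * 294.84 * 576.9604 = 85055.5022 J

85055.5022 J


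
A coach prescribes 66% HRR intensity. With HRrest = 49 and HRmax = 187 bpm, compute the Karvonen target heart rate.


Target = HRrest + pct*(HRmax - HRrest)
Heart rate reserve = HRmax - HRrest = 187 - 49 = 138 bpm
Fraction = 66% = 0.66
Target = 49 + 0.66 * 138
Target = 49 + 91.08 = 140.08 bpm

140.08 bpm


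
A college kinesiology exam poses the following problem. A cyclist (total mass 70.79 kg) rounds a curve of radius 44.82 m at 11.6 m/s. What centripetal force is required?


Fc = m * v^2 / r
v^2 = 11.6^2 = 134.56
Fc = 70.79 * 134.56 / 44.82
Fc = 9525.5024 / 44.82 = 212.5279 N

212.5279 N


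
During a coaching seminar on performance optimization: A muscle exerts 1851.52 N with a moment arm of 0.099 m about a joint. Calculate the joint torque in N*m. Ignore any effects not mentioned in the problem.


tau = F * d
tau = 1851.52 * 0.099
tau = 183.3005 N*m

183.3005 N*m


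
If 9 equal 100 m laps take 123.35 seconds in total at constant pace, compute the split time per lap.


Split time = total_time / n_laps = 123.35 / 9
Split time = 13.7056 s per lap

13.7056 s


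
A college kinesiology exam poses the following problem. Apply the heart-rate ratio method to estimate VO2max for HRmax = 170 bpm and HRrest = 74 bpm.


VO2max = 15.3 * HRmax / HRrest
VO2max = 15.3 * 170 / 74
VO2max = 2601 / 74 = 35.1486 mL/kg/min

35.1486 mL/kg/min


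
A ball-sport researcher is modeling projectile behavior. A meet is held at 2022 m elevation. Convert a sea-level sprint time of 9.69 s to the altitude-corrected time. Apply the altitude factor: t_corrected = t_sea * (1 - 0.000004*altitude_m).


Correction factor = 1 - 0.000004 * 2022 = 0.991912
t_corrected = t_sea * factor = 9.69 * 0.991912
t_corrected = 9.6116 s

9.6116 s


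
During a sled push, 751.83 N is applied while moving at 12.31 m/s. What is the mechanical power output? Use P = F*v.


P = F * v
P = 751.83 * 12.31
P = 9255.0273 W

9255.0273 W


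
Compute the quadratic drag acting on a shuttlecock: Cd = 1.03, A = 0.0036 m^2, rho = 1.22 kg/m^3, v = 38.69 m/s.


Fd = 0.5 * Cd * rho * A * v^2
Fd = 0.5 * 1.03 * 1.22 * 0.0036 * 38.69^2
v^2 = 1496.9161
Fd = 0.5 * 1.03 * 1.22 * 0.0036 * 1496.9161 = 3.3858 N

3.3858 N


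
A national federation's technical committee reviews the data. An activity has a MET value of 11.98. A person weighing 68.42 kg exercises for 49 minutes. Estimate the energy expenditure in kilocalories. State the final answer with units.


kcal = MET * mass * time_hr
Convert time: 49 min = 0.8167 hr
kcal = 11.98 * 68.42 * 0.8167
kcal = 669.3985 kcal

669.3985 kcal


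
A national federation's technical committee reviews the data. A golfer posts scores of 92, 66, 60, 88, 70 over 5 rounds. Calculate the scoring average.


Average = sum / n
Sum = 376
Average = 376 / 5 = 75.2

75.2


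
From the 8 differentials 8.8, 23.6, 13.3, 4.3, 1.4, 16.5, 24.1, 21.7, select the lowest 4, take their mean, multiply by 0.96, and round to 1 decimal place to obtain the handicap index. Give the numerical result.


All differentials: 8.8, 23.6, 13.3, 4.3, 1.4, 16.5, 24.1, 21.7
Sorted: 1.4, 4.3, 8.8, 13.3, 16.5, 21.7, 23.6, 24.1
Best 4: 1.4, 4.3, 8.8, 13.3
Average of best = 27.8 / 4 = 6.95
Raw index = 6.95 * 0.96 = 6.672
Handicap index = round(6.672, 1) = 6.7

6.7


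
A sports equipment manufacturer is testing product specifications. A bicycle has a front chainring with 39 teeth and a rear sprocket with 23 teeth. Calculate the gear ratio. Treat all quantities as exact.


GR = front_teeth / rear_teeth
GR = 39 / 23
GR = 1.6957

1.6957


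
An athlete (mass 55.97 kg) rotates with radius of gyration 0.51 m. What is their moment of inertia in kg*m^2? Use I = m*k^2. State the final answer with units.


I = m * k^2
I = 55.97 * 0.51^2
I = 55.97 * 0.2601 = 14.5578 kg*m^2

14.5578 kg*m^2


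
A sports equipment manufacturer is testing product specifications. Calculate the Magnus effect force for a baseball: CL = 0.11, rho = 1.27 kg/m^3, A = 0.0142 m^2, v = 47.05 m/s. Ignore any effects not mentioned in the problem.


FM = 0.5 * CL * rho * A * v^2
FM = 0.5 * 0.11 * 1.27 * 0.0142 * 47.05^2
v^2 = 2213.7025
FM = 0.5 * 0.11 * 1.27 * 0.0142 * 2213.7025 = 2.1957 N

2.1957 N


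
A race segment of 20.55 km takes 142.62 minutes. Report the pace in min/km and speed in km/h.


Pace = time / distance = 142.62 min / 20.55 km = 6.9401 min/km
Speed = distance / time_in_hours = 20.55 / 2.377 hr
Speed = 8.6454 km/h

6.9401 min/km, 8.6454 km/h


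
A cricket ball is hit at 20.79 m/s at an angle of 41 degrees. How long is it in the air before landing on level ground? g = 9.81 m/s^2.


T = 2*v*sin(theta)/g
sin(theta) = sin(41 deg) = 0.6561
T = 2*20.79*0.6561 / 9.81
T = 27.2789 / 9.81 = 2.7807 s

2.7807 s


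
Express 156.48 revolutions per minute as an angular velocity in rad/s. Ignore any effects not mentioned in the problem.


omega = RPM * 2 * pi / 60
omega = 156.48 * 2 * 3.14159 / 60
omega = 983.1928 / 60 = 16.3865 rad/s

16.3865 rad/s


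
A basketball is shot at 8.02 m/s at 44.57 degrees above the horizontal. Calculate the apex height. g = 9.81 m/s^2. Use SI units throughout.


H = (v*sin(theta))^2 / (2*g)
vy = v*sin(theta) = 8.02 * sin(44.57 deg) = 5.6283 m/s
H = vy^2 / (2*g) = 31.6775 / (2*9.81)
H = 31.6775 / 19.62 = 1.6146 m

1.6146 m


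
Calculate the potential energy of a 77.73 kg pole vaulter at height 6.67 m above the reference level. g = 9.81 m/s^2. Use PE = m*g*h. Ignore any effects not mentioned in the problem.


PE = m * g * h
PE = 77.73 * 9.81 * 6.67
PE = 762.5313 * 6.67 = 5086.0838 J

5086.0838 J


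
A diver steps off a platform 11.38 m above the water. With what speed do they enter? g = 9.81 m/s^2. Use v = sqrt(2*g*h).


v = sqrt(2 * g * h)
v = sqrt(2 * 9.81 * 11.38)
v = sqrt(223.2756) = 14.9424 m/s

14.9424 m/s


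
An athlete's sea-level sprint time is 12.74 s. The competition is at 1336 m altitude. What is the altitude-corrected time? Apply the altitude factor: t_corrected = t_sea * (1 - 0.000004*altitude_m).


Correction factor = 1 - 0.000004 * 1336 = 0.994656
t_corrected = t_sea * factor = 12.74 * 0.994656
t_corrected = 12.6719 s

12.6719 s


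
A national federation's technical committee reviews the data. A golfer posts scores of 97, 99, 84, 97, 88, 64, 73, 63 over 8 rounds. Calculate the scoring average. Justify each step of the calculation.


Average = sum / n
Sum = 665
Average = 665 / 8 = 83.125

83.125


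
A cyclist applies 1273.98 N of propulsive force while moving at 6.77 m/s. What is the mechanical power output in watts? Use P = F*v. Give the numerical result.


P = F * v
P = 1273.98 * 6.77
P = 8624.8446 W

8624.8446 W


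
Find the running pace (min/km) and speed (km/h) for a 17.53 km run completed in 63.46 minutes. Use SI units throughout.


Pace = time / distance = 63.46 min / 17.53 km = 3.6201 min/km
Speed = distance / time_in_hours = 17.53 / 1.0577 hr
Speed = 16.5742 km/h

3.6201 min/km, 16.5742 km/h


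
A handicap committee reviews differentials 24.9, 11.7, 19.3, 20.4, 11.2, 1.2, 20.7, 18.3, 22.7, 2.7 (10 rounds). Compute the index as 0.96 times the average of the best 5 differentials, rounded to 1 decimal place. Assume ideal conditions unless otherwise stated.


All differentials: 24.9, 11.7, 19.3, 20.4, 11.2, 1.2, 20.7, 18.3, 22.7, 2.7
Sorted: 1.2, 2.7, 11.2, 11.7, 18.3, 19.3, 20.4, 20.7, 22.7, 24.9
Best 5: 1.2, 2.7, 11.2, 11.7, 18.3
Average of best = 45.1 / 5 = 9.02
Raw index = 9.02 * 0.96 = 8.6592
Handicap index = round(8.6592, 1) = 8.7

8.7


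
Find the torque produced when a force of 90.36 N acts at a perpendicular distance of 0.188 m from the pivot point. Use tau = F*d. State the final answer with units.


tau = F * d
tau = 90.36 * 0.188
tau = 16.9877 N*m

16.9877 N*m


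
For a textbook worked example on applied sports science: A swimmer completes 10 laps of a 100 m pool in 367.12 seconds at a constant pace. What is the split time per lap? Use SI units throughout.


Split time = total_time / n_laps = 367.12 / 10
Split time = 36.712 s per lap

36.712 s


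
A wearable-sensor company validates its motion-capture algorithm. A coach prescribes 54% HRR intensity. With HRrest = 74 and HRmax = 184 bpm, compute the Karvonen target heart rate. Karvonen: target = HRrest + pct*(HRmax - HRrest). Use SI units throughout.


Target = HRrest + pct*(HRmax - HRrest)
Heart rate reserve = HRmax - HRrest = 184 - 74 = 110 bpm
Fraction = 54% = 0.54
Target = 74 + 0.54 * 110
Target = 74 + 59.4 = 133.4 bpm

133.4 bpm


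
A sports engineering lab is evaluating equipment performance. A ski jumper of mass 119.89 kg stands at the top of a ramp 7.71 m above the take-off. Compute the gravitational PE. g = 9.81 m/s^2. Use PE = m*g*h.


PE = m * g * h
PE = 119.89 * 9.81 * 7.71
PE = 1176.1209 * 7.71 = 9067.8921 J

9067.8921 J


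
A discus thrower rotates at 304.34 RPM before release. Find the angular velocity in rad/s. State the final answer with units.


omega = RPM * 2 * pi / 60
omega = 304.34 * 2 * 3.14159 / 60
omega = 1912.2246 / 60 = 31.8704 rad/s

31.8704 rad/s


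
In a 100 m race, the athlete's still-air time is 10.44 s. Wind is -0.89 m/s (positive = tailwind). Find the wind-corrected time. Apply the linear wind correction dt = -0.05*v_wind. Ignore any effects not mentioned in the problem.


dt = -0.05 * v_wind = -0.05 * -0.89 = 0.0445 s
t_corrected = t_still + dt = 10.44 + (0.0445)
t_corrected = 10.4845 s

10.4845 s


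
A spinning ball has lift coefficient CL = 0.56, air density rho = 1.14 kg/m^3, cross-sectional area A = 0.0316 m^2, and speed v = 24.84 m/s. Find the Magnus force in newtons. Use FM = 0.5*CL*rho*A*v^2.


FM = 0.5 * CL * rho * A * v^2
FM = 0.5 * 0.56 * 1.14 * 0.0316 * 24.84^2
v^2 = 617.0256
FM = 0.5 * 0.56 * 1.14 * 0.0316 * 617.0256 = 6.2238 N

6.2238 N


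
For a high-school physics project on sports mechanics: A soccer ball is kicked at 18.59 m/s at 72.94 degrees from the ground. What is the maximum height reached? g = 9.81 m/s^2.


H = (v*sin(theta))^2 / (2*g)
vy = v*sin(theta) = 18.59 * sin(72.94 deg) = 17.772 m/s
H = vy^2 / (2*g) = 315.8441 / (2*9.81)
H = 315.8441 / 19.62 = 16.0981 m

16.0981 m


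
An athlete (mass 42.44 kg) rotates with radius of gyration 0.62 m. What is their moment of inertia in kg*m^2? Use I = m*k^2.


I = m * k^2
I = 42.44 * 0.62^2
I = 42.44 * 0.3844 = 16.3139 kg*m^2

16.3139 kg*m^2


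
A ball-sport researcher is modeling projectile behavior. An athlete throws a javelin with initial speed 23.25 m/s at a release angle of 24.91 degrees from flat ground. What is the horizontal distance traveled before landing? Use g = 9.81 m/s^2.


R = v^2 * sin(2*theta) / g
Convert angle to radians: theta = 24.91 deg = 0.4348 rad
sin(2*theta) = sin(0.8695) = 0.764
R = 23.25^2 * 0.764 / 9.81
R = 540.5625 * 0.764 / 9.81 = 42.1 m

42.1 m


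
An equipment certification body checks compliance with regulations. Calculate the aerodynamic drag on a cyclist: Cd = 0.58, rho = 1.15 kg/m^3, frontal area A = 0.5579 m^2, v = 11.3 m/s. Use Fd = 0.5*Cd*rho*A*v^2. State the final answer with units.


Fd = 0.5 * Cd * rho * A * v^2
Fd = 0.5 * 0.58 * 1.15 * 0.5579 * 11.3^2
v^2 = 127.69
Fd = 0.5 * 0.58 * 1.15 * 0.5579 * 127.69 = 23.758 N

23.758 N


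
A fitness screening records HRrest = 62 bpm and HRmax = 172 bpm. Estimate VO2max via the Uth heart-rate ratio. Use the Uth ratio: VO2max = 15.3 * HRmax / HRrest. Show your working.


VO2max = 15.3 * HRmax / HRrest
VO2max = 15.3 * 172 / 62
VO2max = 2631.6 / 62 = 42.4452 mL/kg/min

42.4452 mL/kg/min


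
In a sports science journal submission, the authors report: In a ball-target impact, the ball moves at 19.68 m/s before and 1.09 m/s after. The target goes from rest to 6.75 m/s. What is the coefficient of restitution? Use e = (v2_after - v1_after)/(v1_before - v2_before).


e = (v2_after - v1_after) / (v1_before - v2_before)
Numerator = 6.75 - 1.09 = 5.66
Denominator = 19.68 - 0 = 19.68
e = 5.66 / 19.68 = 0.2876

0.2876


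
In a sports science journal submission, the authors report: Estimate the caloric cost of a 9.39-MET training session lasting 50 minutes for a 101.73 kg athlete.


kcal = MET * mass * time_hr
Convert time: 50 min = 0.8333 hr
kcal = 9.39 * 101.73 * 0.8333
kcal = 796.0373 kcal

796.0373 kcal


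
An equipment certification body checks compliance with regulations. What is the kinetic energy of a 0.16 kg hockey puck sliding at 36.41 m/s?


KE = 0.5 * m * v^2
KE = 0.5 * 0.16 * 36.41^2
KE = 0.5 * 0.16 * 1325.6881 = 106.055 J

106.055 J


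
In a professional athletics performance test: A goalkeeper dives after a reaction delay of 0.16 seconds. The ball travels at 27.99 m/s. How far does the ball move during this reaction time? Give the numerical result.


d = v * t
d = 27.99 * 0.16
d = 4.4784 m

4.4784 m


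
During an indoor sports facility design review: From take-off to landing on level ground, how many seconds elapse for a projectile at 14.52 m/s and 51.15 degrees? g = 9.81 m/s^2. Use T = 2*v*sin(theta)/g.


T = 2*v*sin(theta)/g
sin(theta) = sin(51.15 deg) = 0.7788
T = 2*14.52*0.7788 / 9.81
T = 22.6161 / 9.81 = 2.3054 s

2.3054 s


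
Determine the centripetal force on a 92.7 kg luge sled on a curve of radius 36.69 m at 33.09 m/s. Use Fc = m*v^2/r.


Fc = m * v^2 / r
v^2 = 33.09^2 = 1094.9481
Fc = 92.7 * 1094.9481 / 36.69
Fc = 101501.6889 / 36.69 = 2766.4674 N

2766.4674 N


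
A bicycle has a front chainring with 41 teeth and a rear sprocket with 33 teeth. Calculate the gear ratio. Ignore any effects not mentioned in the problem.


GR = front_teeth / rear_teeth
GR = 41 / 33
GR = 1.2424

1.2424


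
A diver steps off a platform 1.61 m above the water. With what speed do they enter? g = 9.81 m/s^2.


v = sqrt(2 * g * h)
v = sqrt(2 * 9.81 * 1.61)
v = sqrt(31.5882) = 5.6203 m/s

5.6203 m/s


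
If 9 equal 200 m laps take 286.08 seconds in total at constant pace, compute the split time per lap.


Split time = total_time / n_laps = 286.08 / 9
Split time = 31.7867 s per lap

31.7867 s


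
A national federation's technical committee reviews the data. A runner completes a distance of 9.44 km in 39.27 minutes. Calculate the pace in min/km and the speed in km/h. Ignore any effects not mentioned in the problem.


Pace = time / distance = 39.27 min / 9.44 km = 4.16 min/km
Speed = distance / time_in_hours = 9.44 / 0.6545 hr
Speed = 14.4232 km/h

4.16 min/km, 14.4232 km/h


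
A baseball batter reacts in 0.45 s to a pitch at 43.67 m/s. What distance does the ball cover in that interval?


d = v * t
d = 43.67 * 0.45
d = 19.6515 m

19.6515 m


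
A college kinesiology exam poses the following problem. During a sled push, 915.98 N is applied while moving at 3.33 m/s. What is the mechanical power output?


P = F * v
P = 915.98 * 3.33
P = 3050.2134 W

3050.2134 W


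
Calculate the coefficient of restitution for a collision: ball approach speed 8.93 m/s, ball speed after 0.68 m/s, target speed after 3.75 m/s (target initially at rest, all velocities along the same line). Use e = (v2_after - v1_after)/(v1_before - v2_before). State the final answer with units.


e = (v2_after - v1_after) / (v1_before - v2_before)
Numerator = 3.75 - 0.68 = 3.07
Denominator = 8.93 - 0 = 8.93
e = 3.07 / 8.93 = 0.3438

0.3438


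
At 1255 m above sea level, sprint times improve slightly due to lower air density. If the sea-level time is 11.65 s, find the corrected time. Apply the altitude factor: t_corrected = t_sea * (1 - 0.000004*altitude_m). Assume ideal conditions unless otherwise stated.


Correction factor = 1 - 0.000004 * 1255 = 0.99498
t_corrected = t_sea * factor = 11.65 * 0.99498
t_corrected = 11.5915 s

11.5915 s


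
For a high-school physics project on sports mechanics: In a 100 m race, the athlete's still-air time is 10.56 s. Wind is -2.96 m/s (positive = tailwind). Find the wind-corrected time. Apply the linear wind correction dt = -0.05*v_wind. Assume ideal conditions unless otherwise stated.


dt = -0.05 * v_wind = -0.05 * -2.96 = 0.148 s
t_corrected = t_still + dt = 10.56 + (0.148)
t_corrected = 10.708 s

10.708 s


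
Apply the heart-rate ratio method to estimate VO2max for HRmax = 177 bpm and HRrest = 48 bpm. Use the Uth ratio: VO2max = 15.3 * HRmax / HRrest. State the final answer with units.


VO2max = 15.3 * HRmax / HRrest
VO2max = 15.3 * 177 / 48
VO2max = 2708.1 / 48 = 56.4187 mL/kg/min

56.4187 mL/kg/min


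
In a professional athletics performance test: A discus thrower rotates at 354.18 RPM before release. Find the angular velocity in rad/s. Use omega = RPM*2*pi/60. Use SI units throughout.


omega = RPM * 2 * pi / 60
omega = 354.18 * 2 * 3.14159 / 60
omega = 2225.3786 / 60 = 37.0896 rad/s

37.0896 rad/s


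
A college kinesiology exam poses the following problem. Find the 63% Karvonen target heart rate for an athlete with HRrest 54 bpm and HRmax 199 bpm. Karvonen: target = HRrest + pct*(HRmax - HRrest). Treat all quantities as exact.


Target = HRrest + pct*(HRmax - HRrest)
Heart rate reserve = HRmax - HRrest = 199 - 54 = 145 bpm
Fraction = 63% = 0.63
Target = 54 + 0.63 * 145
Target = 54 + 91.35 = 145.35 bpm

145.35 bpm


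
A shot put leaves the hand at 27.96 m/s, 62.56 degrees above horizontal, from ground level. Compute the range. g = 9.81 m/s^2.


R = v^2 * sin(2*theta) / g
Convert angle to radians: theta = 62.56 deg = 1.0919 rad
sin(2*theta) = sin(2.1838) = 0.8179
R = 27.96^2 * 0.8179 / 9.81
R = 781.7616 * 0.8179 / 9.81 = 65.1826 m

65.1826 m


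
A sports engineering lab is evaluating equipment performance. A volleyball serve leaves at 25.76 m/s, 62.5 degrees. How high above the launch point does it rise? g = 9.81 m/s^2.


H = (v*sin(theta))^2 / (2*g)
vy = v*sin(theta) = 25.76 * sin(62.5 deg) = 22.8494 m/s
H = vy^2 / (2*g) = 522.095 / (2*9.81)
H = 522.095 / 19.62 = 26.6103 m

26.6103 m


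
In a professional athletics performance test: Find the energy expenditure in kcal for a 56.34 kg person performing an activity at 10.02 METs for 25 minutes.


kcal = MET * mass * time_hr
Convert time: 25 min = 0.4167 hr
kcal = 10.02 * 56.34 * 0.4167
kcal = 235.2195 kcal

235.2195 kcal


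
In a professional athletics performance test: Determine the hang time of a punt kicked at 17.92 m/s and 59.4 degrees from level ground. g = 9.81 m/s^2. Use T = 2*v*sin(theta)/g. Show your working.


T = 2*v*sin(theta)/g
sin(theta) = sin(59.4 deg) = 0.8607
T = 2*17.92*0.8607 / 9.81
T = 30.849 / 9.81 = 3.1446 s

3.1446 s


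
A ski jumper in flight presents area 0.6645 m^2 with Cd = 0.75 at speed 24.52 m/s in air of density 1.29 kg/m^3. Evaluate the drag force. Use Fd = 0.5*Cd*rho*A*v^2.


Fd = 0.5 * Cd * rho * A * v^2
Fd = 0.5 * 0.75 * 1.29 * 0.6645 * 24.52^2
v^2 = 601.2304
Fd = 0.5 * 0.75 * 1.29 * 0.6645 * 601.2304 = 193.2666 N

193.2666 N


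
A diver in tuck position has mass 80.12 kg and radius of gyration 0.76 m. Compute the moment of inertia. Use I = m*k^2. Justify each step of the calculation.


I = m * k^2
I = 80.12 * 0.76^2
I = 80.12 * 0.5776 = 46.2773 kg*m^2

46.2773 kg*m^2


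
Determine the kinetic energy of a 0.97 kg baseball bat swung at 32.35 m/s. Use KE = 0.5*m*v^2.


KE = 0.5 * m * v^2
KE = 0.5 * 0.97 * 32.35^2
KE = 0.5 * 0.97 * 1046.5225 = 507.5634 J

507.5634 J


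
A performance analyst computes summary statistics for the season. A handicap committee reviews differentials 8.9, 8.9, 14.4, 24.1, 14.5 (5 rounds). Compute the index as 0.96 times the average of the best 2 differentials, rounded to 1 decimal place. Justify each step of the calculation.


All differentials: 8.9, 8.9, 14.4, 24.1, 14.5
Sorted: 8.9, 8.9, 14.4, 14.5, 24.1
Best 2: 8.9, 8.9
Average of best = 17.8 / 2 = 8.9
Raw index = 8.9 * 0.96 = 8.544
Handicap index = round(8.544, 1) = 8.5

8.5


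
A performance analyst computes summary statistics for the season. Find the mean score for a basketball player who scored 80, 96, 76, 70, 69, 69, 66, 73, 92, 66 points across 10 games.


Average = sum / n
Sum = 757
Average = 757 / 10 = 75.7

75.7


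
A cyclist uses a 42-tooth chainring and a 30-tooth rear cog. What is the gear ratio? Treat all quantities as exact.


GR = front_teeth / rear_teeth
GR = 42 / 30
GR = 1.4

1.4


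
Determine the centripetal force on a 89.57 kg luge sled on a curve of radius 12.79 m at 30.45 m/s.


Fc = m * v^2 / r
v^2 = 30.45^2 = 927.2025
Fc = 89.57 * 927.2025 / 12.79
Fc = 83049.5279 / 12.79 = 6493.3173 N

6493.3173 N


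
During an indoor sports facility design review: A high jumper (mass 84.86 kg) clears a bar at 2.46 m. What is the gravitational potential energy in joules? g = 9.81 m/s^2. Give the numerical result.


PE = m * g * h
PE = 84.86 * 9.81 * 2.46
PE = 832.4766 * 2.46 = 2047.8924 J

2047.8924 J


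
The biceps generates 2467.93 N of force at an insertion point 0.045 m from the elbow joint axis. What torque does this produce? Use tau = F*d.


tau = F * d
tau = 2467.93 * 0.045
tau = 111.0568 N*m

111.0568 N*m


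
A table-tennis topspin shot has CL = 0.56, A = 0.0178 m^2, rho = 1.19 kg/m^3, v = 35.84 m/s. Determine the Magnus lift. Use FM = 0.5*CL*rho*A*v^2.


FM = 0.5 * CL * rho * A * v^2
FM = 0.5 * 0.56 * 1.19 * 0.0178 * 35.84^2
v^2 = 1284.5056
FM = 0.5 * 0.56 * 1.19 * 0.0178 * 1284.5056 = 7.6184 N

7.6184 N


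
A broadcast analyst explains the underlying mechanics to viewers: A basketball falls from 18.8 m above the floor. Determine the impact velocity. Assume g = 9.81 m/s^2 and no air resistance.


v = sqrt(2 * g * h)
v = sqrt(2 * 9.81 * 18.8)
v = sqrt(368.856) = 19.2056 m/s

19.2056 m/s


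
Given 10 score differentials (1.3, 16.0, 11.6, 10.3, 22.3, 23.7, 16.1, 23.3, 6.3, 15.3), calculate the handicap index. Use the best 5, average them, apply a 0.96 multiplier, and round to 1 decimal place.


All differentials: 1.3, 16.0, 11.6, 10.3, 22.3, 23.7, 16.1, 23.3, 6.3, 15.3
Sorted: 1.3, 6.3, 10.3, 11.6, 15.3, 16.0, 16.1, 22.3, 23.3, 23.7
Best 5: 1.3, 6.3, 10.3, 11.6, 15.3
Average of best = 44.8 / 5 = 8.96
Raw index = 8.96 * 0.96 = 8.6016
Handicap index = round(8.6016, 1) = 8.6

8.6


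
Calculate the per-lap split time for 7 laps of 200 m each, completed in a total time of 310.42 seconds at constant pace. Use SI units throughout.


Split time = total_time / n_laps = 310.42 / 7
Split time = 44.3457 s per lap

44.3457 s


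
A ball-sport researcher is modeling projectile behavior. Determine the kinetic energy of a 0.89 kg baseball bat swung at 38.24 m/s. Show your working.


KE = 0.5 * m * v^2
KE = 0.5 * 0.89 * 38.24^2
KE = 0.5 * 0.89 * 1462.2976 = 650.7224 J

650.7224 J


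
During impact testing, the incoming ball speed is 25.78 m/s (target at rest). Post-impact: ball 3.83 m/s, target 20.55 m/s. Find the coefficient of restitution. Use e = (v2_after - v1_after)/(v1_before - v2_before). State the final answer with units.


e = (v2_after - v1_after) / (v1_before - v2_before)
Numerator = 20.55 - 3.83 = 16.72
Denominator = 25.78 - 0 = 25.78
e = 16.72 / 25.78 = 0.6486

0.6486


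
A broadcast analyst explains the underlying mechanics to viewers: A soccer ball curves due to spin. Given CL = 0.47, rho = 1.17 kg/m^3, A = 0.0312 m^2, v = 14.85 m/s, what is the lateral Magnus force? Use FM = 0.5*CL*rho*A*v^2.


FM = 0.5 * CL * rho * A * v^2
FM = 0.5 * 0.47 * 1.17 * 0.0312 * 14.85^2
v^2 = 220.5225
FM = 0.5 * 0.47 * 1.17 * 0.0312 * 220.5225 = 1.8917 N

1.8917 N


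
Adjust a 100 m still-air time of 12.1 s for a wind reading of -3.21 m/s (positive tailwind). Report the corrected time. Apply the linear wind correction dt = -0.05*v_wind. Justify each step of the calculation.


dt = -0.05 * v_wind = -0.05 * -3.21 = 0.1605 s
t_corrected = t_still + dt = 12.1 + (0.1605)
t_corrected = 12.2605 s

12.2605 s


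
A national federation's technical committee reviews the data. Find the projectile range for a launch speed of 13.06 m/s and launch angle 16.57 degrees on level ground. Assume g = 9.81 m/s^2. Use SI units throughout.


R = v^2 * sin(2*theta) / g
Convert angle to radians: theta = 16.57 deg = 0.2892 rad
sin(2*theta) = sin(0.5784) = 0.5467
R = 13.06^2 * 0.5467 / 9.81
R = 170.5636 * 0.5467 / 9.81 = 9.5051 m

9.5051 m
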